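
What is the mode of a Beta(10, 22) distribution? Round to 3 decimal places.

0.300

The density x^(α−1)(1−x)^(β−1) is maximised at (α−1)/(α+β−2) = 9/30 = 0.300.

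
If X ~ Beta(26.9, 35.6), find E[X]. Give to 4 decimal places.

E[X] = α/(α+β) = 26.9/62.5 = 0.4304.

0.4304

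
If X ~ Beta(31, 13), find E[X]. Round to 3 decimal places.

0.705

The Beta mean is α/(α+β) = 31/(31+13) = 0.705.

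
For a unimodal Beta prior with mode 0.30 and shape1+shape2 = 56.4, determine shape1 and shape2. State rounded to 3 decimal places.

Since the density peak of Beta(shape1,shape2) is at (shape1−1)/(shape1+shape2−2),
shape1 = 1 + 0.30(56.4−2) = 17.320 and shape2 = 56.4 − 17.320 = 39.080.

shape1 = 17.320, shape2 = 39.080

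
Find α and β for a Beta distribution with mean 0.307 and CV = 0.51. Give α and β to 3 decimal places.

α = 2.357, β = 5.321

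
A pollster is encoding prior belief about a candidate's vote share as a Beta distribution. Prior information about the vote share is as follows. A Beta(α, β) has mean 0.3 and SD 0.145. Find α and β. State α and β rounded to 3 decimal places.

α = 2.696, β = 6.292

Variance = 0.145² = 0.021025. The moment-matching identity α+β = μ(1−μ)/Var − 1 gives
α+β = 0.21/0.021025 − 1 = 8.9881, so α = μ·8.9881 = 2.696 and β = (1−μ)·8.9881 = 6.292.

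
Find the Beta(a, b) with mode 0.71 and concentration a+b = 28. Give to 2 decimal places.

Mode = (a−1)/(κ−2) with κ = a+b, so a−1 = 0.71·26 = 18.46.
a = 19.46; b = κ − a = 8.54.

a = 19.46, b = 8.54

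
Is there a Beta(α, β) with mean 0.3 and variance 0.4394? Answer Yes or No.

No

A Beta with mean μ has variance μ(1−μ)/(α+β+1) < μ(1−μ).
Here μ(1−μ) = 0.3×0.7 = 0.21, and 0.4394 ≥ 0.21.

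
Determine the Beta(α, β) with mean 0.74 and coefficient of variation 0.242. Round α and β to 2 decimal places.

α = 3.70, β = 1.30

Var = (CV·μ)² = (0.242×0.74)² = 0.032070.
α+β = μ(1−μ)/Var − 1 = 0.1924/0.032070 − 1 = 4.9994.
Thus α = 0.74·4.9994 = 3.70 and β = 0.26·4.9994 = 1.30.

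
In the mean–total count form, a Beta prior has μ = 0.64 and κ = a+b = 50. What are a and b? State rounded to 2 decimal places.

a = 32.00, b = 18.00

Split κ in proportion μ : (1−μ): a = 0.64·50 = 32.00, b = 50 − 32.00 = 18.00.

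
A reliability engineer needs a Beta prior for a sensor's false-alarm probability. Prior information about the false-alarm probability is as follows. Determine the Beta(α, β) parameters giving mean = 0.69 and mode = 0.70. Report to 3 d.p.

α = 27.600, β = 12.400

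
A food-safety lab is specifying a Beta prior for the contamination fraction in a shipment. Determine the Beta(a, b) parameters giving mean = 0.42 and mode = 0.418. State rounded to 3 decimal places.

a = 34.440, b = 47.560

With s = a+b: μ = a/s and mode = (a−1)/(s−2). Eliminating a = μs,
μs − 1 = m(s−2) ⇒ s(μ−m) = 1−2m ⇒ s = 0.164/0.002 = 82.0000.
So a = μs = 34.440, b = (1−μ)s = 47.560.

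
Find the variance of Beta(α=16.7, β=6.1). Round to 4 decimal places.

0.0082

α+β = 22.8 and αβ = 101.87, so Var = αβ/[(α+β)²(α+β+1)] = 101.87/12372.192 = 0.0082.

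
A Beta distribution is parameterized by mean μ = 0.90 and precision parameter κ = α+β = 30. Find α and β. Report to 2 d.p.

Split κ in proportion μ : (1−μ): α = 0.90·30 = 27.00, β = 30 − 27.00 = 3.00.

α = 27.00, β = 3.00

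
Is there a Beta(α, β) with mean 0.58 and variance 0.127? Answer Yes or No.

Yes

A Beta with mean μ has variance μ(1−μ)/(α+β+1) < μ(1−μ).
Here μ(1−μ) = 0.58×0.42 = 0.2436, and 0.127 < 0.2436.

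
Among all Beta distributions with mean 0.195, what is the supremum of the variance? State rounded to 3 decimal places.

0.157

Var = μ(1−μ)/(α+β+1), which approaches μ(1−μ) as α+β → 0.
So the supremum is μ(1−μ) = 0.195×0.805 = 0.157.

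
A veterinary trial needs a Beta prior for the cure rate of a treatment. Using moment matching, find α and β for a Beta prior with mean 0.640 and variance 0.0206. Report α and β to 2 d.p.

By moment matching, α+β = μ(1−μ)/σ² − 1 = (0.640·0.360)/0.0206 − 1 = 11.1845 − 1 = 10.1845.
Since α/(α+β) = μ, α = 0.640·10.1845 = 6.52 and β = 0.360·10.1845 = 3.67.

α = 6.52, β = 3.67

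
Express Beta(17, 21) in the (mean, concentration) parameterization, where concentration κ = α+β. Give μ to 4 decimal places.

μ = 0.4474, κ = 38

κ = α+β = 17+21 = 38; μ = α/κ = 17/38 = 0.4474.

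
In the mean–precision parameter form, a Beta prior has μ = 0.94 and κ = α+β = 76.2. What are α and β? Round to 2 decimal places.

α = 71.63, β = 4.57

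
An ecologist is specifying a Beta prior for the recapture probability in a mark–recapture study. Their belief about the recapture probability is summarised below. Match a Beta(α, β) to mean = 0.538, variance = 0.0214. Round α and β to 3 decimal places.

α = 5.711, β = 4.904

Let s = α+β. The Beta variance is μ(1−μ)/(s+1).
So s+1 = μ(1−μ)/σ² = (0.538×0.462)/0.0214 = 0.248556/0.0214 = 11.6148, giving s = 10.6148.
Then α = μs = 0.538×10.6148 = 5.711 and β = (1−μ)s = 0.462×10.6148 = 4.904.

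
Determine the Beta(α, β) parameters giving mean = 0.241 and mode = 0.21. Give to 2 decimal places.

Let s = α+β. Mean gives α = μs = 0.241s; mode gives (α−1)/(s−2) = 0.21.
Substituting: 0.241s − 1 = 0.21(s−2) = 0.21s − 0.42, so 0.031s = 0.58 and s = 18.7097.
Then α = 0.241×18.7097 = 4.51 and β = s−α = 14.20.

α = 4.51, β = 14.20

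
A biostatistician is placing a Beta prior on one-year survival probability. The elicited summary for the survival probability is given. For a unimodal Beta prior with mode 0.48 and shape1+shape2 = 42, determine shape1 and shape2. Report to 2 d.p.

shape1 = 20.20, shape2 = 21.80

Since the density peak of Beta(shape1,shape2) is at (shape1−1)/(shape1+shape2−2),
shape1 = 1 + 0.48(42−2) = 20.20 and shape2 = 42 − 20.20 = 21.80.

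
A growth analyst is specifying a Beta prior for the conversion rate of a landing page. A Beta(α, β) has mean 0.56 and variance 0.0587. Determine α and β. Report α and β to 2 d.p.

α = 1.79, β = 1.41

Let s = α+β. The Beta variance is μ(1−μ)/(s+1).
So s+1 = μ(1−μ)/σ² = (0.56×0.44)/0.0587 = 0.2464/0.0587 = 4.1976, giving s = 3.1976.
Then α = μs = 0.56×3.1976 = 1.79 and β = (1−μ)s = 0.44×3.1976 = 1.41.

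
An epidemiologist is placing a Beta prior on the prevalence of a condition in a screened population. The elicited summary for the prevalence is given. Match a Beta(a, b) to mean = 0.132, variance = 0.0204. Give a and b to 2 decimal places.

a = 0.61, b = 4.01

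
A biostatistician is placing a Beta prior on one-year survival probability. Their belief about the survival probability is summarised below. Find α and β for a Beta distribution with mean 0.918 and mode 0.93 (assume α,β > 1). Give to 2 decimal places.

With s = α+β: μ = α/s and mode = (α−1)/(s−2). Eliminating α = μs,
μs − 1 = m(s−2) ⇒ s(μ−m) = 1−2m ⇒ s = -0.86/-0.012 = 71.6667.
So α = μs = 65.79, β = (1−μ)s = 5.88.

α = 65.79, β = 5.88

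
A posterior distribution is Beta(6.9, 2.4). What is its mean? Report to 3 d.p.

E[X] = α/(α+β) = 6.9/9.3 = 0.742.

0.742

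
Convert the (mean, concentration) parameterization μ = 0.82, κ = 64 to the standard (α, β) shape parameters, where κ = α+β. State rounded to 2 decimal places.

Split κ in proportion μ : (1−μ): α = 0.82·64 = 52.48, β = 64 − 52.48 = 11.52.

α = 52.48, β = 11.52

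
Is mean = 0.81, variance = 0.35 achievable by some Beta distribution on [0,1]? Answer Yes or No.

No

For any Beta, Var(X) < E[X]·(1−E[X]).
Here μ(1−μ) = 0.81×0.19 = 0.1539, and 0.35 ≥ 0.1539.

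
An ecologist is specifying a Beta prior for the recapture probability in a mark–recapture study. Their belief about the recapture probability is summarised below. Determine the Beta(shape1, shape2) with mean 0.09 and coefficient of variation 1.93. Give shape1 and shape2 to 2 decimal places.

shape1 = 0.15, shape2 = 1.56

σ = CV·μ = 1.93×0.09 = 0.17370, so σ² = 0.030172.
s+1 = μ(1−μ)/σ² = 0.0819/0.030172 = 2.7145, so s = shape1+shape2 = 1.7145.
shape1 = μs = 0.15, shape2 = (1−μ)s = 1.56.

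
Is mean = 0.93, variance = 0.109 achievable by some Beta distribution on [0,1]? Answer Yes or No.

For any Beta, Var(X) < E[X]·(1−E[X]).
Here μ(1−μ) = 0.93×0.07 = 0.0651, and 0.109 ≥ 0.0651.

No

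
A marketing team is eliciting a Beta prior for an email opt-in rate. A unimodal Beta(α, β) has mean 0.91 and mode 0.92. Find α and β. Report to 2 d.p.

α = 76.44, β = 7.56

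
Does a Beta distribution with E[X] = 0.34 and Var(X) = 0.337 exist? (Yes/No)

A Beta with mean μ has variance μ(1−μ)/(α+β+1) < μ(1−μ).
Here μ(1−μ) = 0.34×0.66 = 0.2244, and 0.337 ≥ 0.2244.

No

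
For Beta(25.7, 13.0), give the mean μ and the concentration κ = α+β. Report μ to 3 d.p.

κ = α+β = 25.7+13.0 = 38.7; μ = α/κ = 25.7/38.7 = 0.664.

μ = 0.664, κ = 38.7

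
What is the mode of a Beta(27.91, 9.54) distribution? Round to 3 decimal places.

0.759

With α,β > 1, mode = (α−1)/(α+β−2) = 26.91/35.45 = 0.759.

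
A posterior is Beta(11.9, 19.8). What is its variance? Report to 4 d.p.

0.0072

μ = 11.9/31.7 = 0.375394; Var = μ(1−μ)/(α+β+1) = 0.2344734/32.7 = 0.0072.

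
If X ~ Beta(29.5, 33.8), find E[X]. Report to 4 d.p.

The Beta mean is α/(α+β) = 29.5/(29.5+33.8) = 0.4660.

0.4660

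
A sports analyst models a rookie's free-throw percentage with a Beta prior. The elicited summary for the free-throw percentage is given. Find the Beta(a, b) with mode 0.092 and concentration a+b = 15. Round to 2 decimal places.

a = 2.20, b = 12.80

Mode = (a−1)/(κ−2) with κ = a+b, so a−1 = 0.092·13 = 1.20.
a = 2.20; b = κ − a = 12.80.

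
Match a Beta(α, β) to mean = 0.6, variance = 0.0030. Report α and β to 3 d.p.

Write ν = α+β; then α = μν and Var = μ(1−μ)/(ν+1).
ν = μ(1−μ)/Var − 1 = 0.24/0.0030 − 1 = 79.0000.
α = 0.6·79.0000 = 47.400, β = 0.4·79.0000 = 31.600.

α = 47.400, β = 31.600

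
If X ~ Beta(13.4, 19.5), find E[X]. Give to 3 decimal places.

0.407

E[X] = α/(α+β) = 13.4/32.9 = 0.407.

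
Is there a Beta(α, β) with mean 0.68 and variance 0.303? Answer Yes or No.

A Beta with mean μ has variance μ(1−μ)/(α+β+1) < μ(1−μ).
Here μ(1−μ) = 0.68×0.32 = 0.2176, and 0.303 ≥ 0.2176.

No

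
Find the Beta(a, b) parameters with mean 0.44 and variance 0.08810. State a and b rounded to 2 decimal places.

a = 0.79, b = 1.01

Write ν = a+b; then a = μν and Var = μ(1−μ)/(ν+1).
ν = μ(1−μ)/Var − 1 = 0.2464/0.08810 − 1 = 1.7968.
a = 0.44·1.7968 = 0.79, b = 0.56·1.7968 = 1.01.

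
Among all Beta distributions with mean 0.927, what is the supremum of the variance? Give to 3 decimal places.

0.068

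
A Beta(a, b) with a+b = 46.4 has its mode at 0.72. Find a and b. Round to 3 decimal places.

Mode = (a−1)/(κ−2) with κ = a+b, so a−1 = 0.72·44.4 = 31.968.
a = 32.968; b = κ − a = 13.432.

a = 32.968, b = 13.432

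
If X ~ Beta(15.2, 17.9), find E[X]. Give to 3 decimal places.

0.459

E[X] = α/(α+β) = 15.2/33.1 = 0.459.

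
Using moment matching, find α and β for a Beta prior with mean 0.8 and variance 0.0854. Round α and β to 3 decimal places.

α = 0.699, β = 0.175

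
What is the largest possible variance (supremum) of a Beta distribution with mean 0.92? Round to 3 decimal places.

0.074

For fixed mean μ the Beta variance is μ(1−μ)/(α+β+1), increasing as α+β decreases.
Its least upper bound (not attained) is μ(1−μ) = 0.92·0.08 = 0.074.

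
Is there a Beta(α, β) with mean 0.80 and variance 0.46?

No

The Beta variance bound is σ² < μ(1−μ).
Here μ(1−μ) = 0.80×0.20 = 0.1600, and 0.46 ≥ 0.1600.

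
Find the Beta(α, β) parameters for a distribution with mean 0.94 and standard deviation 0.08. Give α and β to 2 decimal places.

σ² = 0.08² = 0.0064.
With s = α+β, Var = μ(1−μ)/(s+1), so s+1 = (0.94×0.06)/0.0064 = 8.8125 and s = 7.8125.
α = μs = 7.34, β = (1−μ)s = 0.47.

α = 7.34, β = 0.47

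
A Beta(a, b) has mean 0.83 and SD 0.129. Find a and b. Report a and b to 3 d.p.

σ² = 0.129² = 0.016641.
With s = a+b, Var = μ(1−μ)/(s+1), so s+1 = (0.83×0.17)/0.016641 = 8.4791 and s = 7.4791.
a = μs = 6.208, b = (1−μ)s = 1.271.

a = 6.208, b = 1.271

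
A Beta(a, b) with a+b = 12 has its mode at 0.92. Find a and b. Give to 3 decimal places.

Mode = (a−1)/(κ−2) with κ = a+b, so a−1 = 0.92·10 = 9.200.
a = 10.200; b = κ − a = 1.800.

a = 10.200, b = 1.800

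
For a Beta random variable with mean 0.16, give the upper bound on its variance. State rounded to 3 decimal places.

For fixed mean μ the Beta variance is μ(1−μ)/(α+β+1), increasing as α+β decreases.
Its least upper bound (not attained) is μ(1−μ) = 0.16·0.84 = 0.134.

0.134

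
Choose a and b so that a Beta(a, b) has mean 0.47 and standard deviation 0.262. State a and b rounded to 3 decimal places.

σ² = 0.262² = 0.068644.
With s = a+b, Var = μ(1−μ)/(s+1), so s+1 = (0.47×0.53)/0.068644 = 3.6289 and s = 2.6289.
a = μs = 1.236, b = (1−μ)s = 1.393.

a = 1.236, b = 1.393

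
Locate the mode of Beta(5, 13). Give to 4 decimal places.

The density x^(α−1)(1−x)^(β−1) is maximised at (α−1)/(α+β−2) = 4/16 = 0.2500.

0.2500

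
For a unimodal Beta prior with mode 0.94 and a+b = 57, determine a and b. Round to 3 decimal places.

a = 52.700, b = 4.300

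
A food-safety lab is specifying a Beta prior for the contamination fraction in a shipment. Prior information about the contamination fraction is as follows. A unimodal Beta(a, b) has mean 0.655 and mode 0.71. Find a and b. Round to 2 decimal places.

Let s = a+b. Mean gives a = μs = 0.655s; mode gives (a−1)/(s−2) = 0.71.
Substituting: 0.655s − 1 = 0.71(s−2) = 0.71s − 1.42, so -0.055s = -0.42 and s = 7.6364.
Then a = 0.655×7.6364 = 5.00 and b = s−a = 2.63.

a = 5.00, b = 2.63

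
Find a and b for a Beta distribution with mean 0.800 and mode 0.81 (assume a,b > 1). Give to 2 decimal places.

a = 49.60, b = 12.40

Let s = a+b. Mean gives a = μs = 0.800s; mode gives (a−1)/(s−2) = 0.81.
Substituting: 0.800s − 1 = 0.81(s−2) = 0.81s − 1.62, so -0.010s = -0.62 and s = 62.0000.
Then a = 0.800×62.0000 = 49.60 and b = s−a = 12.40.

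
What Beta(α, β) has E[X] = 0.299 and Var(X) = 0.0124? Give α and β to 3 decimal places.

α = 4.755, β = 11.148

By moment matching, α+β = μ(1−μ)/σ² − 1 = (0.299·0.701)/0.0124 − 1 = 16.9031 − 1 = 15.9031.
Since α/(α+β) = μ, α = 0.299·15.9031 = 4.755 and β = 0.701·15.9031 = 11.148.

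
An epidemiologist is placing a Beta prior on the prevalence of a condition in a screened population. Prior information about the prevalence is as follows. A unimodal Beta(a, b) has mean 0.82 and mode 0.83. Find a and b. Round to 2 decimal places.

a = 54.12, b = 11.88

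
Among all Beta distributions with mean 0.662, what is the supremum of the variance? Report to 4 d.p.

For fixed mean μ the Beta variance is μ(1−μ)/(α+β+1), increasing as α+β decreases.
Its least upper bound (not attained) is μ(1−μ) = 0.662·0.338 = 0.2238.

0.2238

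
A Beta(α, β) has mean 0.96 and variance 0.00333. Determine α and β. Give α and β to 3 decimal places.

Write ν = α+β; then α = μν and Var = μ(1−μ)/(ν+1).
ν = μ(1−μ)/Var − 1 = 0.0384/0.00333 − 1 = 10.5315.
α = 0.96·10.5315 = 10.110, β = 0.04·10.5315 = 0.421.

α = 10.110, β = 0.421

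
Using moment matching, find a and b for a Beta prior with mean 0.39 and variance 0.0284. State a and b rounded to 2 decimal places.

By moment matching, a+b = μ(1−μ)/σ² − 1 = (0.39·0.61)/0.0284 − 1 = 8.3768 − 1 = 7.3768.
Since a/(a+b) = μ, a = 0.39·7.3768 = 2.88 and b = 0.61·7.3768 = 4.50.

a = 2.88, b = 4.50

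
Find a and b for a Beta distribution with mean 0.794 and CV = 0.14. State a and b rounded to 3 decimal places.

σ = CV·μ = 0.14×0.794 = 0.11116, so σ² = 0.012357.
s+1 = μ(1−μ)/σ² = 0.163564/0.012357 = 13.2370, so s = a+b = 12.2370.
a = μs = 9.716, b = (1−μ)s = 2.521.

a = 9.716, b = 2.521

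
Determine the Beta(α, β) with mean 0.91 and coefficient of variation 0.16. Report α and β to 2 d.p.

σ = CV·μ = 0.16×0.91 = 0.14560, so σ² = 0.021199.
s+1 = μ(1−μ)/σ² = 0.0819/0.021199 = 3.8633, so s = α+β = 2.8633.
α = μs = 2.61, β = (1−μ)s = 0.26.

α = 2.61, β = 0.26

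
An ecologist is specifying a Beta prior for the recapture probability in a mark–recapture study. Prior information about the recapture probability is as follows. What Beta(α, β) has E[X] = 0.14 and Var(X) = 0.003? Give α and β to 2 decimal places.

Write ν = α+β; then α = μν and Var = μ(1−μ)/(ν+1).
ν = μ(1−μ)/Var − 1 = 0.1204/0.003 − 1 = 39.1333.
α = 0.14·39.1333 = 5.48, β = 0.86·39.1333 = 33.65.

α = 5.48, β = 33.65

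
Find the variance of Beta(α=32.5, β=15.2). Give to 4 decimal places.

0.0045

Var = αβ/[(α+β)²(α+β+1)] = (32.5×15.2)/(47.7²×48.7) = 494.00/110806.623 = 0.0045.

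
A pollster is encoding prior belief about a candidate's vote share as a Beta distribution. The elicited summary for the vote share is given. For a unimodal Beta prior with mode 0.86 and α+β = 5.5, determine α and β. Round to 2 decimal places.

For α,β>1 the mode is (α−1)/(α+β−2), so α = mode·(κ−2)+1 = 0.86×3.5+1 = 4.01.
And β = (1−mode)·(κ−2)+1 = 0.14×3.5+1 = 1.49.

α = 4.01, β = 1.49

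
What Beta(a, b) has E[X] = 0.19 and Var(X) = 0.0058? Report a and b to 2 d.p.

a = 4.85, b = 20.68

Let s = a+b. The Beta variance is μ(1−μ)/(s+1).
So s+1 = μ(1−μ)/σ² = (0.19×0.81)/0.0058 = 0.1539/0.0058 = 26.5345, giving s = 25.5345.
Then a = μs = 0.19×25.5345 = 4.85 and b = (1−μ)s = 0.81×25.5345 = 20.68.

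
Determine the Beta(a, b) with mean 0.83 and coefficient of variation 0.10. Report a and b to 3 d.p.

a = 16.170, b = 3.312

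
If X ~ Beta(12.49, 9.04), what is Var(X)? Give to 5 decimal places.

0.01081

Var = αβ/[(α+β)²(α+β+1)] = (12.49×9.04)/(21.53²×22.53) = 112.9096/10443.576477 = 0.01081.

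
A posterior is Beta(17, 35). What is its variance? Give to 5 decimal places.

0.00415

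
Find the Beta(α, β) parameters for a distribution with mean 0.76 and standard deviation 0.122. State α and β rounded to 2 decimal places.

σ² = 0.122² = 0.014884.
With s = α+β, Var = μ(1−μ)/(s+1), so s+1 = (0.76×0.24)/0.014884 = 12.2548 and s = 11.2548.
α = μs = 8.55, β = (1−μ)s = 2.70.

α = 8.55, β = 2.70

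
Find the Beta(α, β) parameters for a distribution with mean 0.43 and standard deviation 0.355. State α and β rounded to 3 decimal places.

σ² = 0.355² = 0.126025.
With s = α+β, Var = μ(1−μ)/(s+1), so s+1 = (0.43×0.57)/0.126025 = 1.9449 and s = 0.9449.
α = μs = 0.406, β = (1−μ)s = 0.539.

α = 0.406, β = 0.539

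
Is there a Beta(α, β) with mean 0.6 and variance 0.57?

No

A Beta with mean μ has variance μ(1−μ)/(α+β+1) < μ(1−μ).
Here μ(1−μ) = 0.6×0.4 = 0.24, and 0.57 ≥ 0.24.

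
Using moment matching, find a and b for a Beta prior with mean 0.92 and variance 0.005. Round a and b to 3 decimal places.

By moment matching, a+b = μ(1−μ)/σ² − 1 = (0.92·0.08)/0.005 − 1 = 14.7200 − 1 = 13.7200.
Since a/(a+b) = μ, a = 0.92·13.7200 = 12.622 and b = 0.08·13.7200 = 1.098.

a = 12.622, b = 1.098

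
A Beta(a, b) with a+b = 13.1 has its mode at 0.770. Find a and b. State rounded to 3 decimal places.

a = 9.547, b = 3.553

Mode = (a−1)/(κ−2) with κ = a+b, so a−1 = 0.770·11.1 = 8.547.
a = 9.547; b = κ − a = 3.553.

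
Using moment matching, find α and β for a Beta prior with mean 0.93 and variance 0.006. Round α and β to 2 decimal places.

α = 9.16, β = 0.69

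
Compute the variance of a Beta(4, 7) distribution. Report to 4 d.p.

α+β = 11 and αβ = 28, so Var = αβ/[(α+β)²(α+β+1)] = 28/1452 = 0.0193.

0.0193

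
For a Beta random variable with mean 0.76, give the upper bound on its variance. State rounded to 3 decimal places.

For fixed mean μ the Beta variance is μ(1−μ)/(α+β+1), increasing as α+β decreases.
Its least upper bound (not attained) is μ(1−μ) = 0.76·0.24 = 0.182.

0.182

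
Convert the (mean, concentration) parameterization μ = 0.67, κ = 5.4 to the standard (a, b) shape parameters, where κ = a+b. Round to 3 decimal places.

a = μκ = 0.67×5.4 = 3.618 and b = (1−μ)κ = 0.33×5.4 = 1.782.

a = 3.618, b = 1.782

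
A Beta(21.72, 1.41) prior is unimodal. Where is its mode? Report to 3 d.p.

0.981

The density x^(α−1)(1−x)^(β−1) is maximised at (α−1)/(α+β−2) = 20.72/21.13 = 0.981.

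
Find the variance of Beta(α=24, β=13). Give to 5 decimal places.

μ = 24/37 = 0.648649; Var = μ(1−μ)/(α+β+1) = 0.2279036/38 = 0.00600.

0.00600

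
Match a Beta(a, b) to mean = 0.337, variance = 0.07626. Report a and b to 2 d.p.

By moment matching, a+b = μ(1−μ)/σ² − 1 = (0.337·0.663)/0.07626 − 1 = 2.9299 − 1 = 1.9299.
Since a/(a+b) = μ, a = 0.337·1.9299 = 0.65 and b = 0.663·1.9299 = 1.28.

a = 0.65, b = 1.28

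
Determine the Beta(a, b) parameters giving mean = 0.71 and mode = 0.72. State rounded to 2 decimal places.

With s = a+b: μ = a/s and mode = (a−1)/(s−2). Eliminating a = μs,
μs − 1 = m(s−2) ⇒ s(μ−m) = 1−2m ⇒ s = -0.44/-0.01 = 44.0000.
So a = μs = 31.24, b = (1−μ)s = 12.76.

a = 31.24, b = 12.76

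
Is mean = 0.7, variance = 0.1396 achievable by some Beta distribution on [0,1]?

For any Beta, Var(X) < E[X]·(1−E[X]).
Here μ(1−μ) = 0.7×0.3 = 0.21, and 0.1396 < 0.21.

Yes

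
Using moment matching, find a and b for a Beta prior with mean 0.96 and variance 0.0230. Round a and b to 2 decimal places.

a = 0.64, b = 0.03

Write ν = a+b; then a = μν and Var = μ(1−μ)/(ν+1).
ν = μ(1−μ)/Var − 1 = 0.0384/0.0230 − 1 = 0.6696.
a = 0.96·0.6696 = 0.64, b = 0.04·0.6696 = 0.03.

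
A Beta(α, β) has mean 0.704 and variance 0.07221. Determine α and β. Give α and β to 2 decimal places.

Let s = α+β. The Beta variance is μ(1−μ)/(s+1).
So s+1 = μ(1−μ)/σ² = (0.704×0.296)/0.07221 = 0.208384/0.07221 = 2.8858, giving s = 1.8858.
Then α = μs = 0.704×1.8858 = 1.33 and β = (1−μ)s = 0.296×1.8858 = 0.56.

α = 1.33, β = 0.56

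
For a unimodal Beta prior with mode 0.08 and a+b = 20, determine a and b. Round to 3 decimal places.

For a,b>1 the mode is (a−1)/(a+b−2), so a = mode·(κ−2)+1 = 0.08×18+1 = 2.440.
And b = (1−mode)·(κ−2)+1 = 0.92×18+1 = 17.560.

a = 2.440, b = 17.560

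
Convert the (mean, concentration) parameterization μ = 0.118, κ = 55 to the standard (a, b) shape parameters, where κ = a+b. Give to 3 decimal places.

a = 6.490, b = 48.510

Split κ in proportion μ : (1−μ): a = 0.118·55 = 6.490, b = 55 − 6.490 = 48.510.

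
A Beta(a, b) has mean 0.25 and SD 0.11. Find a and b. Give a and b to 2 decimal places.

a = 3.62, b = 10.87

First σ² = 0.0121. Setting a = μn, b = (1−μ)n with n = a+b,
μ(1−μ)/(n+1) = 0.0121 ⇒ n+1 = 0.1875/0.0121 = 15.4959 ⇒ n = 14.4959.
Hence a = 0.25×14.4959 = 3.62, b = 0.75×14.4959 = 10.87.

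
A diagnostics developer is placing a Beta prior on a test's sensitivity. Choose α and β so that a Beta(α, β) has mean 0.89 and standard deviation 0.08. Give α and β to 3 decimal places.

First σ² = 0.0064. Setting α = μn, β = (1−μ)n with n = α+β,
μ(1−μ)/(n+1) = 0.0064 ⇒ n+1 = 0.0979/0.0064 = 15.2969 ⇒ n = 14.2969.
Hence α = 0.89×14.2969 = 12.724, β = 0.11×14.2969 = 1.573.

α = 12.724, β = 1.573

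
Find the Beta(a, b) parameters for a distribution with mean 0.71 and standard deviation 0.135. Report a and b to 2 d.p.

a = 7.31, b = 2.99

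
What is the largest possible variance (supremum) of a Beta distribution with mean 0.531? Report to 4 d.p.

0.2490

Var = μ(1−μ)/(α+β+1), which approaches μ(1−μ) as α+β → 0.
So the supremum is μ(1−μ) = 0.531×0.469 = 0.2490.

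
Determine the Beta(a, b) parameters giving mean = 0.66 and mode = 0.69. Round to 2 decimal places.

With s = a+b: μ = a/s and mode = (a−1)/(s−2). Eliminating a = μs,
μs − 1 = m(s−2) ⇒ s(μ−m) = 1−2m ⇒ s = -0.38/-0.03 = 12.6667.
So a = μs = 8.36, b = (1−μ)s = 4.31.

a = 8.36, b = 4.31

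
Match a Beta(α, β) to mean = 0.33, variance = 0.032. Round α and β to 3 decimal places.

α = 1.950, β = 3.959

Let s = α+β. The Beta variance is μ(1−μ)/(s+1).
So s+1 = μ(1−μ)/σ² = (0.33×0.67)/0.032 = 0.2211/0.032 = 6.9094, giving s = 5.9094.
Then α = μs = 0.33×5.9094 = 1.950 and β = (1−μ)s = 0.67×5.9094 = 3.959.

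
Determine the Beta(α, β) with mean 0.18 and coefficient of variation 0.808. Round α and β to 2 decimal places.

σ = CV·μ = 0.808×0.18 = 0.14544, so σ² = 0.021153.
s+1 = μ(1−μ)/σ² = 0.1476/0.021153 = 6.9778, so s = α+β = 5.9778.
α = μs = 1.08, β = (1−μ)s = 4.90.

α = 1.08, β = 4.90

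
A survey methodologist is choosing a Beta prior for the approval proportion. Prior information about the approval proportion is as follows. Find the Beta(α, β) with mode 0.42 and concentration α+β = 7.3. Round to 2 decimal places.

For α,β>1 the mode is (α−1)/(α+β−2), so α = mode·(κ−2)+1 = 0.42×5.3+1 = 3.23.
And β = (1−mode)·(κ−2)+1 = 0.58×5.3+1 = 4.07.

α = 3.23, β = 4.07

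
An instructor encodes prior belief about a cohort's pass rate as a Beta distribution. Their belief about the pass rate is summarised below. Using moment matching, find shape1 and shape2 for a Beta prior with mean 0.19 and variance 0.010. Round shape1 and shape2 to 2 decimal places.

shape1 = 2.73, shape2 = 11.66

Let s = shape1+shape2. The Beta variance is μ(1−μ)/(s+1).
So s+1 = μ(1−μ)/σ² = (0.19×0.81)/0.010 = 0.1539/0.010 = 15.3900, giving s = 14.3900.
Then shape1 = μs = 0.19×14.3900 = 2.73 and shape2 = (1−μ)s = 0.81×14.3900 = 11.66.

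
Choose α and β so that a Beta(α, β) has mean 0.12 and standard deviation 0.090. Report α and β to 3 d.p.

α = 1.444, β = 10.593

Variance = 0.090² = 0.008100. The moment-matching identity α+β = μ(1−μ)/Var − 1 gives
α+β = 0.1056/0.008100 − 1 = 12.0370, so α = μ·12.0370 = 1.444 and β = (1−μ)·12.0370 = 10.593.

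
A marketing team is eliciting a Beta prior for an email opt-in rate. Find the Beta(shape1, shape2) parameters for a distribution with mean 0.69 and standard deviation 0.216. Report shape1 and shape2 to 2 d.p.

shape1 = 2.47, shape2 = 1.11

σ² = 0.216² = 0.046656.
With s = shape1+shape2, Var = μ(1−μ)/(s+1), so s+1 = (0.69×0.31)/0.046656 = 4.5846 and s = 3.5846.
shape1 = μs = 2.47, shape2 = (1−μ)s = 1.11.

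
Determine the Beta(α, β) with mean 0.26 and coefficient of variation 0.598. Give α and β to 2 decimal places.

α = 1.81, β = 5.15

Var = (CV·μ)² = (0.598×0.26)² = 0.024174.
α+β = μ(1−μ)/Var − 1 = 0.1924/0.024174 − 1 = 6.9590.
Thus α = 0.26·6.9590 = 1.81 and β = 0.74·6.9590 = 5.15.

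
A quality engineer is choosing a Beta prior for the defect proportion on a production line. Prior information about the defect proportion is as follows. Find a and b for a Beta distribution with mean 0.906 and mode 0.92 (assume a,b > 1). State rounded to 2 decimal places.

a = 54.36, b = 5.64

With s = a+b: μ = a/s and mode = (a−1)/(s−2). Eliminating a = μs,
μs − 1 = m(s−2) ⇒ s(μ−m) = 1−2m ⇒ s = -0.84/-0.014 = 60.0000.
So a = μs = 54.36, b = (1−μ)s = 5.64.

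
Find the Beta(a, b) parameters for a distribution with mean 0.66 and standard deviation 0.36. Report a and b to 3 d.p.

a = 0.483, b = 0.249

Variance = 0.36² = 0.1296. The moment-matching identity a+b = μ(1−μ)/Var − 1 gives
a+b = 0.2244/0.1296 − 1 = 0.7315, so a = μ·0.7315 = 0.483 and b = (1−μ)·0.7315 = 0.249.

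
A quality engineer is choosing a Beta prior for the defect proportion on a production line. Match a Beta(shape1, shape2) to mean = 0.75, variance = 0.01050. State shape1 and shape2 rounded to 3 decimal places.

shape1 = 12.643, shape2 = 4.214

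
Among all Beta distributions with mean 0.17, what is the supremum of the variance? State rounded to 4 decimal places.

0.1411

For fixed mean μ the Beta variance is μ(1−μ)/(α+β+1), increasing as α+β decreases.
Its least upper bound (not attained) is μ(1−μ) = 0.17·0.83 = 0.1411.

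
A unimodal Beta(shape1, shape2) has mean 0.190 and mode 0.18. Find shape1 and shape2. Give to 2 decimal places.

shape1 = 12.16, shape2 = 51.84

With s = shape1+shape2: μ = shape1/s and mode = (shape1−1)/(s−2). Eliminating shape1 = μs,
μs − 1 = m(s−2) ⇒ s(μ−m) = 1−2m ⇒ s = 0.64/0.010 = 64.0000.
So shape1 = μs = 12.16, shape2 = (1−μ)s = 51.84.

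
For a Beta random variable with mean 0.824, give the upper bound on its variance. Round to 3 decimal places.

0.145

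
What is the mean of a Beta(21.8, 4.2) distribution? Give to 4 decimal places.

0.8385

The Beta mean is α/(α+β) = 21.8/(21.8+4.2) = 0.8385.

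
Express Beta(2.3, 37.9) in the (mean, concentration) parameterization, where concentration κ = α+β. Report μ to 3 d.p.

μ = 0.057, κ = 40.2

κ = α+β = 2.3+37.9 = 40.2; μ = α/κ = 2.3/40.2 = 0.057.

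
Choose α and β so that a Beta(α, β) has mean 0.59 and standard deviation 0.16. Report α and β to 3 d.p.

α = 4.985, β = 3.464

Variance = 0.16² = 0.0256. The moment-matching identity α+β = μ(1−μ)/Var − 1 gives
α+β = 0.2419/0.0256 − 1 = 8.4492, so α = μ·8.4492 = 4.985 and β = (1−μ)·8.4492 = 3.464.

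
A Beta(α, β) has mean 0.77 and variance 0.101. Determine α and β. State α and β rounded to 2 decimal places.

α = 0.58, β = 0.17

By moment matching, α+β = μ(1−μ)/σ² − 1 = (0.77·0.23)/0.101 − 1 = 1.7535 − 1 = 0.7535.
Since α/(α+β) = μ, α = 0.77·0.7535 = 0.58 and β = 0.23·0.7535 = 0.17.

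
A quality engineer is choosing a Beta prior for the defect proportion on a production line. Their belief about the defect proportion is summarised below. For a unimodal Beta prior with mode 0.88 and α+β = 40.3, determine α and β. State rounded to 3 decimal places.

Mode = (α−1)/(κ−2) with κ = α+β, so α−1 = 0.88·38.3 = 33.704.
α = 34.704; β = κ − α = 5.596.

α = 34.704, β = 5.596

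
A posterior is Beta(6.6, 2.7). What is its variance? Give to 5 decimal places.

0.02000

μ = 6.6/9.3 = 0.709677; Var = μ(1−μ)/(α+β+1) = 0.2060354/10.3 = 0.02000.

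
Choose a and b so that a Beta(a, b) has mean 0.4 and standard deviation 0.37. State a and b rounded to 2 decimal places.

a = 0.30, b = 0.45

Variance = 0.37² = 0.1369. The moment-matching identity a+b = μ(1−μ)/Var − 1 gives
a+b = 0.24/0.1369 − 1 = 0.7531, so a = μ·0.7531 = 0.30 and b = (1−μ)·0.7531 = 0.45.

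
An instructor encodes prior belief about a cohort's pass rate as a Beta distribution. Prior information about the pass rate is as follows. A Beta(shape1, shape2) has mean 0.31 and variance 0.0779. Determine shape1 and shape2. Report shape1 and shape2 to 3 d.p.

Let s = shape1+shape2. The Beta variance is μ(1−μ)/(s+1).
So s+1 = μ(1−μ)/σ² = (0.31×0.69)/0.0779 = 0.2139/0.0779 = 2.7458, giving s = 1.7458.
Then shape1 = μs = 0.31×1.7458 = 0.541 and shape2 = (1−μ)s = 0.69×1.7458 = 1.205.

shape1 = 0.541, shape2 = 1.205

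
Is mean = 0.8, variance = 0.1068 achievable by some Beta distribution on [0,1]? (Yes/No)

Yes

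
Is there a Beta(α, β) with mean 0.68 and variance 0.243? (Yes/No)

No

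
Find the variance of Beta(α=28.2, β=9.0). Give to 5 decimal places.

0.00480

Var = αβ/[(α+β)²(α+β+1)] = (28.2×9.0)/(37.2²×38.2) = 253.80/52862.688 = 0.00480.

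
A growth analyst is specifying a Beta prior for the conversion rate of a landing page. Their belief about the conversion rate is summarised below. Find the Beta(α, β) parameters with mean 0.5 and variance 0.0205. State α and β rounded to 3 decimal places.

α = 5.598, β = 5.598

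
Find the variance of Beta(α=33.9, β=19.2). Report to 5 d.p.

0.00427

Var = αβ/[(α+β)²(α+β+1)] = (33.9×19.2)/(53.1²×54.1) = 650.88/152540.901 = 0.00427.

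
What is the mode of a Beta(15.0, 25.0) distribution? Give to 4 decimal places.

0.3684

The density x^(α−1)(1−x)^(β−1) is maximised at (α−1)/(α+β−2) = 14.0/38.0 = 0.3684.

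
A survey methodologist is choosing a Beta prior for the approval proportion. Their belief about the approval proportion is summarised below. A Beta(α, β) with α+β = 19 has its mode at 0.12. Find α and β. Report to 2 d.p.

α = 3.04, β = 15.96

For α,β>1 the mode is (α−1)/(α+β−2), so α = mode·(κ−2)+1 = 0.12×17+1 = 3.04.
And β = (1−mode)·(κ−2)+1 = 0.88×17+1 = 15.96.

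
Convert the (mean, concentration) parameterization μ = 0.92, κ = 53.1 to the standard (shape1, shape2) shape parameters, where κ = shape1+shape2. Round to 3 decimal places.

Split κ in proportion μ : (1−μ): shape1 = 0.92·53.1 = 48.852, shape2 = 53.1 − 48.852 = 4.248.

shape1 = 48.852, shape2 = 4.248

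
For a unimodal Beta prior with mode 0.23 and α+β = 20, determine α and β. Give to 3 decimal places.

α = 5.140, β = 14.860

For α,β>1 the mode is (α−1)/(α+β−2), so α = mode·(κ−2)+1 = 0.23×18+1 = 5.140.
And β = (1−mode)·(κ−2)+1 = 0.77×18+1 = 14.860.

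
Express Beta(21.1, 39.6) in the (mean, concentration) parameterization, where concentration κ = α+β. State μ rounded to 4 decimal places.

μ = 0.3476, κ = 60.7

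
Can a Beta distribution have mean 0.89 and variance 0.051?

Yes

A Beta with mean μ has variance μ(1−μ)/(α+β+1) < μ(1−μ).
Here μ(1−μ) = 0.89×0.11 = 0.0979, and 0.051 < 0.0979.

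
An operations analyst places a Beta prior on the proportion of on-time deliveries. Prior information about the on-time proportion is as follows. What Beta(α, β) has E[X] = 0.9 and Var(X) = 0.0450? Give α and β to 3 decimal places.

α = 0.900, β = 0.100

By moment matching, α+β = μ(1−μ)/σ² − 1 = (0.9·0.1)/0.0450 − 1 = 2.0000 − 1 = 1.0000.
Since α/(α+β) = μ, α = 0.9·1.0000 = 0.900 and β = 0.1·1.0000 = 0.100.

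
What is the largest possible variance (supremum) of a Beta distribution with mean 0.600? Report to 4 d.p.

For fixed mean μ the Beta variance is μ(1−μ)/(α+β+1), increasing as α+β decreases.
Its least upper bound (not attained) is μ(1−μ) = 0.600·0.400 = 0.2400.

0.2400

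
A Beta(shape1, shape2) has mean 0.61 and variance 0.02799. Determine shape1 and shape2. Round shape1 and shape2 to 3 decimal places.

By moment matching, shape1+shape2 = μ(1−μ)/σ² − 1 = (0.61·0.39)/0.02799 − 1 = 8.4995 − 1 = 7.4995.
Since shape1/(shape1+shape2) = μ, shape1 = 0.61·7.4995 = 4.575 and shape2 = 0.39·7.4995 = 2.925.

shape1 = 4.575, shape2 = 2.925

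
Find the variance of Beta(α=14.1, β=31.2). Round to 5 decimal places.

α+β = 45.3 and αβ = 439.92, so Var = αβ/[(α+β)²(α+β+1)] = 439.92/95011.767 = 0.00463.

0.00463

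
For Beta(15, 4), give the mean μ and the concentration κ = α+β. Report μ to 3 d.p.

μ = 0.789, κ = 19

κ = α+β = 15+4 = 19; μ = α/κ = 15/19 = 0.789.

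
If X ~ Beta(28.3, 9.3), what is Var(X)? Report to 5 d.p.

0.00482

Var = αβ/[(α+β)²(α+β+1)] = (28.3×9.3)/(37.6²×38.6) = 263.19/54571.136 = 0.00482.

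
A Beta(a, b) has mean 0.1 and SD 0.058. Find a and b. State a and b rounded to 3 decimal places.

First σ² = 0.003364. Setting a = μn, b = (1−μ)n with n = a+b,
μ(1−μ)/(n+1) = 0.003364 ⇒ n+1 = 0.09/0.003364 = 26.7539 ⇒ n = 25.7539.
Hence a = 0.1×25.7539 = 2.575, b = 0.9×25.7539 = 23.178.

a = 2.575, b = 23.178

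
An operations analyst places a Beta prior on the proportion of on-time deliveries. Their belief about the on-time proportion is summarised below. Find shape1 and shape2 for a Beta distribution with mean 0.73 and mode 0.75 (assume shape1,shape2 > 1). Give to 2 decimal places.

Let s = shape1+shape2. Mean gives shape1 = μs = 0.73s; mode gives (shape1−1)/(s−2) = 0.75.
Substituting: 0.73s − 1 = 0.75(s−2) = 0.75s − 1.50, so -0.02s = -0.50 and s = 25.0000.
Then shape1 = 0.73×25.0000 = 18.25 and shape2 = s−shape1 = 6.75.

shape1 = 18.25, shape2 = 6.75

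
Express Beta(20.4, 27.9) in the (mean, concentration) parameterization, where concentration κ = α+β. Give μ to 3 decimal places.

μ = 0.422, κ = 48.3

κ = α+β = 20.4+27.9 = 48.3; μ = α/κ = 20.4/48.3 = 0.422.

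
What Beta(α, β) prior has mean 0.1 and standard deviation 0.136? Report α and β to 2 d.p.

α = 0.39, β = 3.48

First σ² = 0.018496. Setting α = μn, β = (1−μ)n with n = α+β,
μ(1−μ)/(n+1) = 0.018496 ⇒ n+1 = 0.09/0.018496 = 4.8659 ⇒ n = 3.8659.
Hence α = 0.1×3.8659 = 0.39, β = 0.9×3.8659 = 3.48.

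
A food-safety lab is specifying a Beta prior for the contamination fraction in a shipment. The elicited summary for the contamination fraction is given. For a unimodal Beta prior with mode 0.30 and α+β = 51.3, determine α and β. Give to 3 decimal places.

Since the density peak of Beta(α,β) is at (α−1)/(α+β−2),
α = 1 + 0.30(51.3−2) = 15.790 and β = 51.3 − 15.790 = 35.510.

α = 15.790, β = 35.510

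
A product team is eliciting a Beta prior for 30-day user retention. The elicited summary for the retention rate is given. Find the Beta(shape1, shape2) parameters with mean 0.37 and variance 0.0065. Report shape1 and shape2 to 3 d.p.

shape1 = 12.899, shape2 = 21.963

Let s = shape1+shape2. The Beta variance is μ(1−μ)/(s+1).
So s+1 = μ(1−μ)/σ² = (0.37×0.63)/0.0065 = 0.2331/0.0065 = 35.8615, giving s = 34.8615.
Then shape1 = μs = 0.37×34.8615 = 12.899 and shape2 = (1−μ)s = 0.63×34.8615 = 21.963.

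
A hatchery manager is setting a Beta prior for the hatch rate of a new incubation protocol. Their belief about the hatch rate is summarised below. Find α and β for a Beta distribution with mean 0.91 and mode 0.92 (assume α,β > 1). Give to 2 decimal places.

Let s = α+β. Mean gives α = μs = 0.91s; mode gives (α−1)/(s−2) = 0.92.
Substituting: 0.91s − 1 = 0.92(s−2) = 0.92s − 1.84, so -0.01s = -0.84 and s = 84.0000.
Then α = 0.91×84.0000 = 76.44 and β = s−α = 7.56.

α = 76.44, β = 7.56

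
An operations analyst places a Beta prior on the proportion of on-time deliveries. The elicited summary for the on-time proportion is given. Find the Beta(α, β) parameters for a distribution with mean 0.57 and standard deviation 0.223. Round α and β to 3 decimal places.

α = 2.239, β = 1.689

Variance = 0.223² = 0.049729. The moment-matching identity α+β = μ(1−μ)/Var − 1 gives
α+β = 0.2451/0.049729 − 1 = 3.9287, so α = μ·3.9287 = 2.239 and β = (1−μ)·3.9287 = 1.689.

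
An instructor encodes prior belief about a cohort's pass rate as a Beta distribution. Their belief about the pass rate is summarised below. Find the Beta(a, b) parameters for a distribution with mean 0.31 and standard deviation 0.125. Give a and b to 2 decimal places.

a = 3.93, b = 8.76

First σ² = 0.015625. Setting a = μn, b = (1−μ)n with n = a+b,
μ(1−μ)/(n+1) = 0.015625 ⇒ n+1 = 0.2139/0.015625 = 13.6896 ⇒ n = 12.6896.
Hence a = 0.31×12.6896 = 3.93, b = 0.69×12.6896 = 8.76.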